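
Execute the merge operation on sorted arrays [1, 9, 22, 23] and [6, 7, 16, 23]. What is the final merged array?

Merging process:

Compare 1 vs 6: take 1 from left. Merged: [1]
Compare 9 vs 6: take 6 from right. Merged: [1, 6]
Compare 9 vs 7: take 7 from right. Merged: [1, 6, 7]
Compare 9 vs 16: take 9 from left. Merged: [1, 6, 7, 9]
Compare 22 vs 16: take 16 from right. Merged: [1, 6, 7, 9, 16]
Compare 22 vs 23: take 22 from left. Merged: [1, 6, 7, 9, 16, 22]
Compare 23 vs 23: take 23 from left. Merged: [1, 6, 7, 9, 16, 22, 23]
Append remaining from right: [23]. Merged: [1, 6, 7, 9, 16, 22, 23, 23]

Final merged array: [1, 6, 7, 9, 16, 22, 23, 23]
Total comparisons: 7

The merged array is [1, 6, 7, 9, 16, 22, 23, 23], requiring 7 comparisons. The merge step runs in O(n) time where n is the total number of elements.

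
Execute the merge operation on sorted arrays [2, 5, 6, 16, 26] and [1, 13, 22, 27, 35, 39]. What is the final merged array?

Merging process:

Compare 2 vs 1: take 1 from right. Merged: [1]
Compare 2 vs 13: take 2 from left. Merged: [1, 2]
Compare 5 vs 13: take 5 from left. Merged: [1, 2, 5]
Compare 6 vs 13: take 6 from left. Merged: [1, 2, 5, 6]
Compare 16 vs 13: take 13 from right. Merged: [1, 2, 5, 6, 13]
Compare 16 vs 22: take 16 from left. Merged: [1, 2, 5, 6, 13, 16]
Compare 26 vs 22: take 22 from right. Merged: [1, 2, 5, 6, 13, 16, 22]
Compare 26 vs 27: take 26 from left. Merged: [1, 2, 5, 6, 13, 16, 22, 26]
Append remaining from right: [27, 35, 39]. Merged: [1, 2, 5, 6, 13, 16, 22, 26, 27, 35, 39]

Final merged array: [1, 2, 5, 6, 13, 16, 22, 26, 27, 35, 39]
Total comparisons: 8

The merged array is [1, 2, 5, 6, 13, 16, 22, 26, 27, 35, 39], requiring 8 comparisons. The merge step runs in O(n) time where n is the total number of elements.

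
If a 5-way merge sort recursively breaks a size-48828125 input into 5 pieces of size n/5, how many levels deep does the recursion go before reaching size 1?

For divide and conquer with division factor 5:

Problem sizes at each level:
Level 0: 48828125
Level 1: 9765625
Level 2: 1953125
Level 3: 390625
Level 4: 78125
Level 5: 15625
Level 6: 3125
Level 7: 625
Level 8: 125
Level 9: 25
Level 10: 5
Level 11: 1

The root is level 0 and the size-1 base case is level 11 (the tree spans levels 0 through 11, i.e. 12 levels counting the root), so the depth is the number of divisions: log_5(48828125) = 11

The recursion tree depth is log_5(48828125) = 11. At each level, the problem size is divided by 5, so it takes 11 divisions to reduce to a base case of size 1. The algorithm makes 5 recursive calls at each level.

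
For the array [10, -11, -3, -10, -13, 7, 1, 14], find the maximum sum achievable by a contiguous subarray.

Using Kadane's algorithm on [10, -11, -3, -10, -13, 7, 1, 14]:

Scanning through the array:
Position 1 (value -11): max_ending_here = -1, max_so_far = 10
Position 2 (value -3): max_ending_here = -3, max_so_far = 10
Position 3 (value -10): max_ending_here = -10, max_so_far = 10
Position 4 (value -13): max_ending_here = -13, max_so_far = 10
Position 5 (value 7): max_ending_here = 7, max_so_far = 10
Position 6 (value 1): max_ending_here = 8, max_so_far = 10
Position 7 (value 14): max_ending_here = 22, max_so_far = 22

Maximum subarray: [7, 1, 14]
Maximum sum: 22

The maximum subarray is [7, 1, 14] with sum 22. This subarray runs from index 5 to index 7.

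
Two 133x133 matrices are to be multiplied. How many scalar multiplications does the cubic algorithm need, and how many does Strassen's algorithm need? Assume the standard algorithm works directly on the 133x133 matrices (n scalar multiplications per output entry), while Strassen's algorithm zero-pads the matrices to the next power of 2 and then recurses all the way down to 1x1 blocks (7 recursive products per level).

Matrix multiplication for 133x133 matrices:

Strassen's algorithm requires power-of-2 dimensions. Pad 133x133 to 256x256 (next power of 2).

Standard algorithm: 133^3 = 2352637 multiplications
Strassen's algorithm: 7^(log2(256)) = 7^8 = 5764801 multiplications
Difference: 2352637 - 5764801 = -3412164 (Strassen uses MORE here due to padding overhead — for small or just-over-power-of-2 n, padding can outweigh the per-level savings)

Standard: 2352637 multiplications (133^3). Strassen: 5764801 multiplications (7^8, after padding to 256x256). Strassen reduces 8 recursive multiplications to 7 at each level.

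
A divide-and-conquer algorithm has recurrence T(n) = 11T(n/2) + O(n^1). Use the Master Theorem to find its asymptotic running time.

Master Theorem for T(n) = 11T(n/2) + O(n^1):

a = 11, b = 2, c = 1
log_b(a) = log_2(11) = 3.4594

Case 1: c = 1 < log_2(11) = 3.4594
T(n) = O(n^(log_2 11))

For T(n) = 11T(n/2) + O(n^1): log_2(11) = 3.4594. This is Case 1 of the Master Theorem (c < log_b(a), work dominated by leaves), giving O(n^(log_2 11)).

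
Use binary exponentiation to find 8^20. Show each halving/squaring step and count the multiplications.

Computing 8^20 by squaring (build up from 8^1; each line after the first costs one multiplication):

8^1 = 8
8^2 = (8^1)^2 = 8^2 = 64
8^4 = (8^2)^2 = 64^2 = 4096
8^5 = 8 * 8^4 = 8 * 4096 = 32768
8^10 = (8^5)^2 = 32768^2 = 1073741824
8^20 = (8^10)^2 = 1073741824^2 = 1152921504606846976

Result: 1152921504606846976
Multiplications needed: 5 (5 lines after 8^1)

8^20 = 1152921504606846976. Using exponentiation by squaring, this requires 5 multiplications. The key idea: if the exponent is even, square the half-power; if odd, multiply by the base once.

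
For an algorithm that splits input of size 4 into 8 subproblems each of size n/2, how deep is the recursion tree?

For divide and conquer with division factor 2:

Problem sizes at each level:
Level 0: 4
Level 1: 2
Level 2: 1

The root is level 0 and the size-1 base case is level 2 (the tree spans levels 0 through 2, i.e. 3 levels counting the root), so the depth is the number of divisions: log_2(4) = 2

The recursion tree depth is log_2(4) = 2. At each level, the problem size is divided by 2, so it takes 2 divisions to reduce to a base case of size 1. The algorithm makes 8 recursive calls at each level.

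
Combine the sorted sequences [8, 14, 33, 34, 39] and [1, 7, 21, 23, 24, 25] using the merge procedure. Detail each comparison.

Merging process:

Compare 8 vs 1: take 1 from right. Merged: [1]
Compare 8 vs 7: take 7 from right. Merged: [1, 7]
Compare 8 vs 21: take 8 from left. Merged: [1, 7, 8]
Compare 14 vs 21: take 14 from left. Merged: [1, 7, 8, 14]
Compare 33 vs 21: take 21 from right. Merged: [1, 7, 8, 14, 21]
Compare 33 vs 23: take 23 from right. Merged: [1, 7, 8, 14, 21, 23]
Compare 33 vs 24: take 24 from right. Merged: [1, 7, 8, 14, 21, 23, 24]
Compare 33 vs 25: take 25 from right. Merged: [1, 7, 8, 14, 21, 23, 24, 25]
Append remaining from left: [33, 34, 39]. Merged: [1, 7, 8, 14, 21, 23, 24, 25, 33, 34, 39]

Final merged array: [1, 7, 8, 14, 21, 23, 24, 25, 33, 34, 39]
Total comparisons: 8

The merged array is [1, 7, 8, 14, 21, 23, 24, 25, 33, 34, 39], requiring 8 comparisons. The merge step runs in O(n) time where n is the total number of elements.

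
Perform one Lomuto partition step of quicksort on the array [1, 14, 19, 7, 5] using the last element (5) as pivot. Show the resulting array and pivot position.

Lomuto partition with pivot = 5:

Initial array: [1, 14, 19, 7, 5]

arr[0]=1 <= 5: swap with position 0, array becomes [1, 14, 19, 7, 5]
arr[1]=14 > 5: no swap
arr[2]=19 > 5: no swap
arr[3]=7 > 5: no swap

Place pivot at position 1: [1, 5, 19, 7, 14]
Pivot position: 1

After partitioning with pivot 5, the array becomes [1, 5, 19, 7, 14]. The pivot is placed at index 1. All elements to the left of the pivot are <= 5, and all elements to the right are > 5.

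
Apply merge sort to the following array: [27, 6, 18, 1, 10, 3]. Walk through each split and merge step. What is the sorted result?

Merge sort trace:

Split: [27, 6, 18, 1, 10, 3] -> [27, 6, 18] and [1, 10, 3]
  Split: [27, 6, 18] -> [27] and [6, 18]
    Split: [6, 18] -> [6] and [18]
    Merge: [6] + [18] -> [6, 18]
  Merge: [27] + [6, 18] -> [6, 18, 27]
  Split: [1, 10, 3] -> [1] and [10, 3]
    Split: [10, 3] -> [10] and [3]
    Merge: [10] + [3] -> [3, 10]
  Merge: [1] + [3, 10] -> [1, 3, 10]
Merge: [6, 18, 27] + [1, 3, 10] -> [1, 3, 6, 10, 18, 27]

Final sorted array: [1, 3, 6, 10, 18, 27]

The merge sort proceeds by recursively splitting the array and merging sorted halves.
After all merges, the sorted array is [1, 3, 6, 10, 18, 27].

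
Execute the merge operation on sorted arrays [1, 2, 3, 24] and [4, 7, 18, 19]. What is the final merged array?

Merging process:

Compare 1 vs 4: take 1 from left. Merged: [1]
Compare 2 vs 4: take 2 from left. Merged: [1, 2]
Compare 3 vs 4: take 3 from left. Merged: [1, 2, 3]
Compare 24 vs 4: take 4 from right. Merged: [1, 2, 3, 4]
Compare 24 vs 7: take 7 from right. Merged: [1, 2, 3, 4, 7]
Compare 24 vs 18: take 18 from right. Merged: [1, 2, 3, 4, 7, 18]
Compare 24 vs 19: take 19 from right. Merged: [1, 2, 3, 4, 7, 18, 19]
Append remaining from left: [24]. Merged: [1, 2, 3, 4, 7, 18, 19, 24]

Final merged array: [1, 2, 3, 4, 7, 18, 19, 24]
Total comparisons: 7

The merged array is [1, 2, 3, 4, 7, 18, 19, 24], requiring 7 comparisons. The merge step runs in O(n) time where n is the total number of elements.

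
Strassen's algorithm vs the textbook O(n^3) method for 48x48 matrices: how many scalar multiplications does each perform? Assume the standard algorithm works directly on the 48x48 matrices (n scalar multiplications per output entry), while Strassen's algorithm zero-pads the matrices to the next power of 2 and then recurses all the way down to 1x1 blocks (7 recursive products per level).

Matrix multiplication for 48x48 matrices:

Strassen's algorithm requires power-of-2 dimensions. Pad 48x48 to 64x64 (next power of 2).

Standard algorithm: 48^3 = 110592 multiplications
Strassen's algorithm: 7^(log2(64)) = 7^6 = 117649 multiplications
Difference: 110592 - 117649 = -7057 (Strassen uses MORE here due to padding overhead — for small or just-over-power-of-2 n, padding can outweigh the per-level savings)

Standard: 110592 multiplications (48^3). Strassen: 117649 multiplications (7^6, after padding to 64x64). Strassen reduces 8 recursive multiplications to 7 at each level.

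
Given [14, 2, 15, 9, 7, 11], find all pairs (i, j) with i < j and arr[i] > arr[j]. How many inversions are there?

Finding inversions in [14, 2, 15, 9, 7, 11]:

(0, 1): arr[0]=14 > arr[1]=2
(0, 3): arr[0]=14 > arr[3]=9
(0, 4): arr[0]=14 > arr[4]=7
(0, 5): arr[0]=14 > arr[5]=11
(2, 3): arr[2]=15 > arr[3]=9
(2, 4): arr[2]=15 > arr[4]=7
(2, 5): arr[2]=15 > arr[5]=11
(3, 4): arr[3]=9 > arr[4]=7

Total inversions: 8

The array has 8 inversion(s): (0,1), (0,3), (0,4), (0,5), (2,3), (2,4), (2,5), (3,4). Each pair (i,j) satisfies i < j and arr[i] > arr[j].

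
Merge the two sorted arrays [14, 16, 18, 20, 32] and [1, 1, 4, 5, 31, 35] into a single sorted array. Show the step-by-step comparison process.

Merging process:

Compare 14 vs 1: take 1 from right. Merged: [1]
Compare 14 vs 1: take 1 from right. Merged: [1, 1]
Compare 14 vs 4: take 4 from right. Merged: [1, 1, 4]
Compare 14 vs 5: take 5 from right. Merged: [1, 1, 4, 5]
Compare 14 vs 31: take 14 from left. Merged: [1, 1, 4, 5, 14]
Compare 16 vs 31: take 16 from left. Merged: [1, 1, 4, 5, 14, 16]
Compare 18 vs 31: take 18 from left. Merged: [1, 1, 4, 5, 14, 16, 18]
Compare 20 vs 31: take 20 from left. Merged: [1, 1, 4, 5, 14, 16, 18, 20]
Compare 32 vs 31: take 31 from right. Merged: [1, 1, 4, 5, 14, 16, 18, 20, 31]
Compare 32 vs 35: take 32 from left. Merged: [1, 1, 4, 5, 14, 16, 18, 20, 31, 32]
Append remaining from right: [35]. Merged: [1, 1, 4, 5, 14, 16, 18, 20, 31, 32, 35]

Final merged array: [1, 1, 4, 5, 14, 16, 18, 20, 31, 32, 35]
Total comparisons: 10

The merged array is [1, 1, 4, 5, 14, 16, 18, 20, 31, 32, 35], requiring 10 comparisons. The merge step runs in O(n) time where n is the total number of elements.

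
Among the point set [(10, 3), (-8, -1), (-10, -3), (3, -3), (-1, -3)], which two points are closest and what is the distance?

Computing all pairwise distances among 5 points:

d((10, 3), (-8, -1)) = 18.4391
d((10, 3), (-10, -3)) = 20.8806
d((10, 3), (3, -3)) = 9.2195
d((10, 3), (-1, -3)) = 12.53
d((-8, -1), (-10, -3)) = 2.8284 <-- minimum
d((-8, -1), (3, -3)) = 11.1803
d((-8, -1), (-1, -3)) = 7.2801
d((-10, -3), (3, -3)) = 13.0
d((-10, -3), (-1, -3)) = 9.0
d((3, -3), (-1, -3)) = 4.0

Closest pair: (-8, -1) and (-10, -3) with distance 2.8284

The closest pair is (-8, -1) and (-10, -3) with Euclidean distance 2.8284. For 5 points, brute-force pairwise comparison is shown above. For large n, the divide-and-conquer algorithm (sort by x, recurse on halves, check the dividing strip) achieves O(n log n).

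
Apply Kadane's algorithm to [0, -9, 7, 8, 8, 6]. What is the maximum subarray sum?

Using Kadane's algorithm on [0, -9, 7, 8, 8, 6]:

Scanning through the array:
Position 1 (value -9): max_ending_here = -9, max_so_far = 0
Position 2 (value 7): max_ending_here = 7, max_so_far = 7
Position 3 (value 8): max_ending_here = 15, max_so_far = 15
Position 4 (value 8): max_ending_here = 23, max_so_far = 23
Position 5 (value 6): max_ending_here = 29, max_so_far = 29

Maximum subarray: [7, 8, 8, 6]
Maximum sum: 29

The maximum subarray is [7, 8, 8, 6] with sum 29. This subarray runs from index 2 to index 5.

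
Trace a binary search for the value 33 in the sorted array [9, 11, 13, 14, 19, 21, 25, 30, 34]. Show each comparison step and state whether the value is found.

Binary search for 33 in [9, 11, 13, 14, 19, 21, 25, 30, 34]:

lo=0, hi=8, mid=4, arr[mid]=19 -> 19 < 33, search right half
lo=5, hi=8, mid=6, arr[mid]=25 -> 25 < 33, search right half
lo=7, hi=8, mid=7, arr[mid]=30 -> 30 < 33, search right half
lo=8, hi=8, mid=8, arr[mid]=34 -> 34 > 33, search left half
lo=8 > hi=7, target 33 not found

Binary search determines that 33 is not in the array after 4 comparisons. The search space was exhausted without finding the target.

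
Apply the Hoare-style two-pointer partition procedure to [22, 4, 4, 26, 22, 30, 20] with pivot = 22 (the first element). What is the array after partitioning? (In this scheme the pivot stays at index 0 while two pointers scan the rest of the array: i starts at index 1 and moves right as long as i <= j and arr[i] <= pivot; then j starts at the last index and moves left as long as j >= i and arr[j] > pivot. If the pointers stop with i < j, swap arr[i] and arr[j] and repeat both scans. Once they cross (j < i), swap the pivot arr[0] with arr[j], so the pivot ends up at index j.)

Hoare-style two-pointer partition with pivot = 22:

Initial array: [22, 4, 4, 26, 22, 30, 20]

Pointers start at i = 1, j = 6.
i stops at index 3 (arr[3]=26 > 22), j stops at index 6 (arr[6]=20 <= 22): swap arr[3] and arr[6], array becomes [22, 4, 4, 20, 22, 30, 26]
i ends at 5, j ends at 4: the pointers have crossed (j < i), so scanning stops.

Swap pivot arr[0] with arr[4] to place pivot at position 4: [22, 4, 4, 20, 22, 30, 26]
Pivot position: 4

After partitioning with pivot 22, the array becomes [22, 4, 4, 20, 22, 30, 26]. The pivot is placed at index 4. All elements to the left of the pivot are <= 22, and all elements to the right are > 22.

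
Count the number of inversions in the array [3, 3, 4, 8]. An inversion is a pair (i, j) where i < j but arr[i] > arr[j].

Finding inversions in [3, 3, 4, 8]:


Total inversions: 0

The array has 0 inversions. It is already sorted.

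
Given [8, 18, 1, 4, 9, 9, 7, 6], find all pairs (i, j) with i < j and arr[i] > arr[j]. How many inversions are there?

Finding inversions in [8, 18, 1, 4, 9, 9, 7, 6]:

(0, 2): arr[0]=8 > arr[2]=1
(0, 3): arr[0]=8 > arr[3]=4
(0, 6): arr[0]=8 > arr[6]=7
(0, 7): arr[0]=8 > arr[7]=6
(1, 2): arr[1]=18 > arr[2]=1
(1, 3): arr[1]=18 > arr[3]=4
(1, 4): arr[1]=18 > arr[4]=9
(1, 5): arr[1]=18 > arr[5]=9
(1, 6): arr[1]=18 > arr[6]=7
(1, 7): arr[1]=18 > arr[7]=6
(4, 6): arr[4]=9 > arr[6]=7
(4, 7): arr[4]=9 > arr[7]=6
(5, 6): arr[5]=9 > arr[6]=7
(5, 7): arr[5]=9 > arr[7]=6
(6, 7): arr[6]=7 > arr[7]=6

Total inversions: 15

The array has 15 inversion(s): (0,2), (0,3), (0,6), (0,7), (1,2), (1,3), (1,4), (1,5), (1,6), (1,7), (4,6), (4,7), (5,6), (5,7), (6,7). Each pair (i,j) satisfies i < j and arr[i] > arr[j].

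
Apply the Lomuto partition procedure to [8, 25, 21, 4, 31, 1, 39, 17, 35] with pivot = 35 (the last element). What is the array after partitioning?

Lomuto partition with pivot = 35:

Initial array: [8, 25, 21, 4, 31, 1, 39, 17, 35]

arr[0]=8 <= 35: swap with position 0, array becomes [8, 25, 21, 4, 31, 1, 39, 17, 35]
arr[1]=25 <= 35: swap with position 1, array becomes [8, 25, 21, 4, 31, 1, 39, 17, 35]
arr[2]=21 <= 35: swap with position 2, array becomes [8, 25, 21, 4, 31, 1, 39, 17, 35]
arr[3]=4 <= 35: swap with position 3, array becomes [8, 25, 21, 4, 31, 1, 39, 17, 35]
arr[4]=31 <= 35: swap with position 4, array becomes [8, 25, 21, 4, 31, 1, 39, 17, 35]
arr[5]=1 <= 35: swap with position 5, array becomes [8, 25, 21, 4, 31, 1, 39, 17, 35]
arr[6]=39 > 35: no swap
arr[7]=17 <= 35: swap with position 6, array becomes [8, 25, 21, 4, 31, 1, 17, 39, 35]

Place pivot at position 7: [8, 25, 21, 4, 31, 1, 17, 35, 39]
Pivot position: 7

After partitioning with pivot 35, the array becomes [8, 25, 21, 4, 31, 1, 17, 35, 39]. The pivot is placed at index 7. All elements to the left of the pivot are <= 35, and all elements to the right are > 35.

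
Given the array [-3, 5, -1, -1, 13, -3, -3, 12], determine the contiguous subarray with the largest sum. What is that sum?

Using Kadane's algorithm on [-3, 5, -1, -1, 13, -3, -3, 12]:

Scanning through the array:
Position 1 (value 5): max_ending_here = 5, max_so_far = 5
Position 2 (value -1): max_ending_here = 4, max_so_far = 5
Position 3 (value -1): max_ending_here = 3, max_so_far = 5
Position 4 (value 13): max_ending_here = 16, max_so_far = 16
Position 5 (value -3): max_ending_here = 13, max_so_far = 16
Position 6 (value -3): max_ending_here = 10, max_so_far = 16
Position 7 (value 12): max_ending_here = 22, max_so_far = 22

Maximum subarray: [5, -1, -1, 13, -3, -3, 12]
Maximum sum: 22

The maximum subarray is [5, -1, -1, 13, -3, -3, 12] with sum 22. This subarray runs from index 1 to index 7.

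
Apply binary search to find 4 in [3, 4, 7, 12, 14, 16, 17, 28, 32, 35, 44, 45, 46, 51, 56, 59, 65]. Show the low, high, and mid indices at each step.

Binary search for 4 in [3, 4, 7, 12, 14, 16, 17, 28, 32, 35, 44, 45, 46, 51, 56, 59, 65]:

lo=0, hi=16, mid=8, arr[mid]=32 -> 32 > 4, search left half
lo=0, hi=7, mid=3, arr[mid]=12 -> 12 > 4, search left half
lo=0, hi=2, mid=1, arr[mid]=4 -> Found target at index 1!

Binary search finds 4 at index 1 after 3 comparisons. The search repeatedly halves the search space by comparing with the middle element.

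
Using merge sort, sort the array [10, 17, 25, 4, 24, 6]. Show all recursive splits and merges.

Merge sort trace:

Split: [10, 17, 25, 4, 24, 6] -> [10, 17, 25] and [4, 24, 6]
  Split: [10, 17, 25] -> [10] and [17, 25]
    Split: [17, 25] -> [17] and [25]
    Merge: [17] + [25] -> [17, 25]
  Merge: [10] + [17, 25] -> [10, 17, 25]
  Split: [4, 24, 6] -> [4] and [24, 6]
    Split: [24, 6] -> [24] and [6]
    Merge: [24] + [6] -> [6, 24]
  Merge: [4] + [6, 24] -> [4, 6, 24]
Merge: [10, 17, 25] + [4, 6, 24] -> [4, 6, 10, 17, 24, 25]

Final sorted array: [4, 6, 10, 17, 24, 25]

The merge sort proceeds by recursively splitting the array and merging sorted halves.
After all merges, the sorted array is [4, 6, 10, 17, 24, 25].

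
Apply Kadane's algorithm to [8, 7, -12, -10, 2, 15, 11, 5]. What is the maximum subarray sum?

Using Kadane's algorithm on [8, 7, -12, -10, 2, 15, 11, 5]:

Scanning through the array:
Position 1 (value 7): max_ending_here = 15, max_so_far = 15
Position 2 (value -12): max_ending_here = 3, max_so_far = 15
Position 3 (value -10): max_ending_here = -7, max_so_far = 15
Position 4 (value 2): max_ending_here = 2, max_so_far = 15
Position 5 (value 15): max_ending_here = 17, max_so_far = 17
Position 6 (value 11): max_ending_here = 28, max_so_far = 28
Position 7 (value 5): max_ending_here = 33, max_so_far = 33

Maximum subarray: [2, 15, 11, 5]
Maximum sum: 33

The maximum subarray is [2, 15, 11, 5] with sum 33. This subarray runs from index 4 to index 7.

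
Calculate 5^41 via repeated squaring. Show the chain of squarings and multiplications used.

Computing 5^41 by squaring (build up from 5^1; each line after the first costs one multiplication):

5^1 = 5
5^2 = (5^1)^2 = 5^2 = 25
5^4 = (5^2)^2 = 25^2 = 625
5^5 = 5 * 5^4 = 5 * 625 = 3125
5^10 = (5^5)^2 = 3125^2 = 9765625
5^20 = (5^10)^2 = 9765625^2 = 95367431640625
5^40 = (5^20)^2 = 95367431640625^2 = 9094947017729282379150390625
5^41 = 5 * 5^40 = 5 * 9094947017729282379150390625 = 45474735088646411895751953125

Result: 45474735088646411895751953125
Multiplications needed: 7 (7 lines after 5^1)

5^41 = 45474735088646411895751953125. Using exponentiation by squaring, this requires 7 multiplications. The key idea: if the exponent is even, square the half-power; if odd, multiply by the base once.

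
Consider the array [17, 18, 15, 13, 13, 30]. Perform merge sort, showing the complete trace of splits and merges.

Merge sort trace:

Split: [17, 18, 15, 13, 13, 30] -> [17, 18, 15] and [13, 13, 30]
  Split: [17, 18, 15] -> [17] and [18, 15]
    Split: [18, 15] -> [18] and [15]
    Merge: [18] + [15] -> [15, 18]
  Merge: [17] + [15, 18] -> [15, 17, 18]
  Split: [13, 13, 30] -> [13] and [13, 30]
    Split: [13, 30] -> [13] and [30]
    Merge: [13] + [30] -> [13, 30]
  Merge: [13] + [13, 30] -> [13, 13, 30]
Merge: [15, 17, 18] + [13, 13, 30] -> [13, 13, 15, 17, 18, 30]

Final sorted array: [13, 13, 15, 17, 18, 30]

The merge sort proceeds by recursively splitting the array and merging sorted halves.
After all merges, the sorted array is [13, 13, 15, 17, 18, 30].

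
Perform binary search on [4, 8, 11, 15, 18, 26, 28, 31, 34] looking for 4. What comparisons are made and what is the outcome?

Binary search for 4 in [4, 8, 11, 15, 18, 26, 28, 31, 34]:

lo=0, hi=8, mid=4, arr[mid]=18 -> 18 > 4, search left half
lo=0, hi=3, mid=1, arr[mid]=8 -> 8 > 4, search left half
lo=0, hi=0, mid=0, arr[mid]=4 -> Found target at index 0!

Binary search finds 4 at index 0 after 3 comparisons. The search repeatedly halves the search space by comparing with the middle element.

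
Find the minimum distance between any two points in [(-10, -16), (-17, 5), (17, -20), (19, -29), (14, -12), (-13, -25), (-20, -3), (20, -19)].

Computing all pairwise distances among 8 points:

d((-10, -16), (-17, 5)) = 22.1359
d((-10, -16), (17, -20)) = 27.2947
d((-10, -16), (19, -29)) = 31.7805
d((-10, -16), (14, -12)) = 24.3311
d((-10, -16), (-13, -25)) = 9.4868
d((-10, -16), (-20, -3)) = 16.4012
d((-10, -16), (20, -19)) = 30.1496
d((-17, 5), (17, -20)) = 42.2019
d((-17, 5), (19, -29)) = 49.5177
d((-17, 5), (14, -12)) = 35.3553
d((-17, 5), (-13, -25)) = 30.2655
d((-17, 5), (-20, -3)) = 8.544
d((-17, 5), (20, -19)) = 44.1022
d((17, -20), (19, -29)) = 9.2195
d((17, -20), (14, -12)) = 8.544
d((17, -20), (-13, -25)) = 30.4138
d((17, -20), (-20, -3)) = 40.7185
d((17, -20), (20, -19)) = 3.1623 <-- minimum
d((19, -29), (14, -12)) = 17.72
d((19, -29), (-13, -25)) = 32.249
d((19, -29), (-20, -3)) = 46.8722
d((19, -29), (20, -19)) = 10.0499
d((14, -12), (-13, -25)) = 29.9666
d((14, -12), (-20, -3)) = 35.171
d((14, -12), (20, -19)) = 9.2195
d((-13, -25), (-20, -3)) = 23.0868
d((-13, -25), (20, -19)) = 33.541
d((-20, -3), (20, -19)) = 43.0813

Closest pair: (17, -20) and (20, -19) with distance 3.1623

The closest pair is (17, -20) and (20, -19) with Euclidean distance 3.1623. For 8 points, brute-force pairwise comparison is shown above. For large n, the divide-and-conquer algorithm (sort by x, recurse on halves, check the dividing strip) achieves O(n log n).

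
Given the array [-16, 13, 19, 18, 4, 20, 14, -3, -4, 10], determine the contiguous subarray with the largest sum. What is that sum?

Using Kadane's algorithm on [-16, 13, 19, 18, 4, 20, 14, -3, -4, 10]:

Scanning through the array:
Position 1 (value 13): max_ending_here = 13, max_so_far = 13
Position 2 (value 19): max_ending_here = 32, max_so_far = 32
Position 3 (value 18): max_ending_here = 50, max_so_far = 50
Position 4 (value 4): max_ending_here = 54, max_so_far = 54
Position 5 (value 20): max_ending_here = 74, max_so_far = 74
Position 6 (value 14): max_ending_here = 88, max_so_far = 88
Position 7 (value -3): max_ending_here = 85, max_so_far = 88
Position 8 (value -4): max_ending_here = 81, max_so_far = 88
Position 9 (value 10): max_ending_here = 91, max_so_far = 91

Maximum subarray: [13, 19, 18, 4, 20, 14, -3, -4, 10]
Maximum sum: 91

The maximum subarray is [13, 19, 18, 4, 20, 14, -3, -4, 10] with sum 91. This subarray runs from index 1 to index 9.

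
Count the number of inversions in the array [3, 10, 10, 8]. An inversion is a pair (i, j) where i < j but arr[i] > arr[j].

Finding inversions in [3, 10, 10, 8]:

(1, 3): arr[1]=10 > arr[3]=8
(2, 3): arr[2]=10 > arr[3]=8

Total inversions: 2

The array has 2 inversion(s): (1,3), (2,3). Each pair (i,j) satisfies i < j and arr[i] > arr[j].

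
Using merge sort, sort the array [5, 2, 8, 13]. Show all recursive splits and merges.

Merge sort trace:

Split: [5, 2, 8, 13] -> [5, 2] and [8, 13]
  Split: [5, 2] -> [5] and [2]
  Merge: [5] + [2] -> [2, 5]
  Split: [8, 13] -> [8] and [13]
  Merge: [8] + [13] -> [8, 13]
Merge: [2, 5] + [8, 13] -> [2, 5, 8, 13]

Final sorted array: [2, 5, 8, 13]

The merge sort proceeds by recursively splitting the array and merging sorted halves.
After all merges, the sorted array is [2, 5, 8, 13].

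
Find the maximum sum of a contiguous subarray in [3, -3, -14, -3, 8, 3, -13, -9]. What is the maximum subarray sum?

Using Kadane's algorithm on [3, -3, -14, -3, 8, 3, -13, -9]:

Scanning through the array:
Position 1 (value -3): max_ending_here = 0, max_so_far = 3
Position 2 (value -14): max_ending_here = -14, max_so_far = 3
Position 3 (value -3): max_ending_here = -3, max_so_far = 3
Position 4 (value 8): max_ending_here = 8, max_so_far = 8
Position 5 (value 3): max_ending_here = 11, max_so_far = 11
Position 6 (value -13): max_ending_here = -2, max_so_far = 11
Position 7 (value -9): max_ending_here = -9, max_so_far = 11

Maximum subarray: [8, 3]
Maximum sum: 11

The maximum subarray is [8, 3] with sum 11. This subarray runs from index 4 to index 5.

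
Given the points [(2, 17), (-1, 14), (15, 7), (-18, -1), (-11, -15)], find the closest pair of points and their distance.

Computing all pairwise distances among 5 points:

d((2, 17), (-1, 14)) = 4.2426 <-- minimum
d((2, 17), (15, 7)) = 16.4012
d((2, 17), (-18, -1)) = 26.9072
d((2, 17), (-11, -15)) = 34.5398
d((-1, 14), (15, 7)) = 17.4642
d((-1, 14), (-18, -1)) = 22.6716
d((-1, 14), (-11, -15)) = 30.6757
d((15, 7), (-18, -1)) = 33.9559
d((15, 7), (-11, -15)) = 34.0588
d((-18, -1), (-11, -15)) = 15.6525

Closest pair: (2, 17) and (-1, 14) with distance 4.2426

The closest pair is (2, 17) and (-1, 14) with Euclidean distance 4.2426. For 5 points, brute-force pairwise comparison is shown above. For large n, the divide-and-conquer algorithm (sort by x, recurse on halves, check the dividing strip) achieves O(n log n).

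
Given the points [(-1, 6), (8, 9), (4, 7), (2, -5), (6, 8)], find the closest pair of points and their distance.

Computing all pairwise distances among 5 points:

d((-1, 6), (8, 9)) = 9.4868
d((-1, 6), (4, 7)) = 5.099
d((-1, 6), (2, -5)) = 11.4018
d((-1, 6), (6, 8)) = 7.2801
d((8, 9), (4, 7)) = 4.4721
d((8, 9), (2, -5)) = 15.2315
d((8, 9), (6, 8)) = 2.2361 <-- minimum
d((4, 7), (2, -5)) = 12.1655
d((4, 7), (6, 8)) = 2.2361 <-- minimum
d((2, -5), (6, 8)) = 13.6015

Minimum distance: 2.2361 (tie among 2 pairs: (8, 9) and (6, 8); (4, 7) and (6, 8))

The minimum Euclidean distance is 2.2361. There is a tie: 2 pairs achieve this minimum — (8, 9) and (6, 8); (4, 7) and (6, 8). Any of these is a valid closest pair. For 5 points, brute-force pairwise comparison is shown above. For large n, the divide-and-conquer algorithm (sort by x, recurse on halves, check the dividing strip) achieves O(n log n).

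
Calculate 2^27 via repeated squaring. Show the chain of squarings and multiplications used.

Computing 2^27 by squaring (build up from 2^1; each line after the first costs one multiplication):

2^1 = 2
2^2 = (2^1)^2 = 2^2 = 4
2^3 = 2 * 2^2 = 2 * 4 = 8
2^6 = (2^3)^2 = 8^2 = 64
2^12 = (2^6)^2 = 64^2 = 4096
2^13 = 2 * 2^12 = 2 * 4096 = 8192
2^26 = (2^13)^2 = 8192^2 = 67108864
2^27 = 2 * 2^26 = 2 * 67108864 = 134217728

Result: 134217728
Multiplications needed: 7 (7 lines after 2^1)

2^27 = 134217728. Using exponentiation by squaring, this requires 7 multiplications. The key idea: if the exponent is even, square the half-power; if odd, multiply by the base once.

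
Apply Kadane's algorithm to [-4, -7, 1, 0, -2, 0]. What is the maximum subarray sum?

Using Kadane's algorithm on [-4, -7, 1, 0, -2, 0]:

Scanning through the array:
Position 1 (value -7): max_ending_here = -7, max_so_far = -4
Position 2 (value 1): max_ending_here = 1, max_so_far = 1
Position 3 (value 0): max_ending_here = 1, max_so_far = 1
Position 4 (value -2): max_ending_here = -1, max_so_far = 1
Position 5 (value 0): max_ending_here = 0, max_so_far = 1

Maximum subarray: [1]
Maximum sum: 1

The maximum subarray is [1] with sum 1. This subarray runs from index 2 to index 2.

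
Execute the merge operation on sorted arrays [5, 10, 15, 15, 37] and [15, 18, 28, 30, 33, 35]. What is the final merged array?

Merging process:

Compare 5 vs 15: take 5 from left. Merged: [5]
Compare 10 vs 15: take 10 from left. Merged: [5, 10]
Compare 15 vs 15: take 15 from left. Merged: [5, 10, 15]
Compare 15 vs 15: take 15 from left. Merged: [5, 10, 15, 15]
Compare 37 vs 15: take 15 from right. Merged: [5, 10, 15, 15, 15]
Compare 37 vs 18: take 18 from right. Merged: [5, 10, 15, 15, 15, 18]
Compare 37 vs 28: take 28 from right. Merged: [5, 10, 15, 15, 15, 18, 28]
Compare 37 vs 30: take 30 from right. Merged: [5, 10, 15, 15, 15, 18, 28, 30]
Compare 37 vs 33: take 33 from right. Merged: [5, 10, 15, 15, 15, 18, 28, 30, 33]
Compare 37 vs 35: take 35 from right. Merged: [5, 10, 15, 15, 15, 18, 28, 30, 33, 35]
Append remaining from left: [37]. Merged: [5, 10, 15, 15, 15, 18, 28, 30, 33, 35, 37]

Final merged array: [5, 10, 15, 15, 15, 18, 28, 30, 33, 35, 37]
Total comparisons: 10

The merged array is [5, 10, 15, 15, 15, 18, 28, 30, 33, 35, 37], requiring 10 comparisons. The merge step runs in O(n) time where n is the total number of elements.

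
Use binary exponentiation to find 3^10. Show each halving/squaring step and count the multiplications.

Computing 3^10 by squaring (build up from 3^1; each line after the first costs one multiplication):

3^1 = 3
3^2 = (3^1)^2 = 3^2 = 9
3^4 = (3^2)^2 = 9^2 = 81
3^5 = 3 * 3^4 = 3 * 81 = 243
3^10 = (3^5)^2 = 243^2 = 59049

Result: 59049
Multiplications needed: 4 (4 lines after 3^1)

3^10 = 59049. Using exponentiation by squaring, this requires 4 multiplications. The key idea: if the exponent is even, square the half-power; if odd, multiply by the base once.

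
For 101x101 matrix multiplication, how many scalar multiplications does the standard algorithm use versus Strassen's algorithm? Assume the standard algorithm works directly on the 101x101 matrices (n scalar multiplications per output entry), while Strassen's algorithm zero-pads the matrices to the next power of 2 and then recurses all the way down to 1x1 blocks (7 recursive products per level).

Matrix multiplication for 101x101 matrices:

Strassen's algorithm requires power-of-2 dimensions. Pad 101x101 to 128x128 (next power of 2).

Standard algorithm: 101^3 = 1030301 multiplications
Strassen's algorithm: 7^(log2(128)) = 7^7 = 823543 multiplications
Savings: 1030301 - 823543 = 206758 multiplications

Standard: 1030301 multiplications (101^3). Strassen: 823543 multiplications (7^7, after padding to 128x128). Strassen reduces 8 recursive multiplications to 7 at each level.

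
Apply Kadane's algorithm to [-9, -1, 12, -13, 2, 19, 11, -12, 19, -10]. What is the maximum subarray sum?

Using Kadane's algorithm on [-9, -1, 12, -13, 2, 19, 11, -12, 19, -10]:

Scanning through the array:
Position 1 (value -1): max_ending_here = -1, max_so_far = -1
Position 2 (value 12): max_ending_here = 12, max_so_far = 12
Position 3 (value -13): max_ending_here = -1, max_so_far = 12
Position 4 (value 2): max_ending_here = 2, max_so_far = 12
Position 5 (value 19): max_ending_here = 21, max_so_far = 21
Position 6 (value 11): max_ending_here = 32, max_so_far = 32
Position 7 (value -12): max_ending_here = 20, max_so_far = 32
Position 8 (value 19): max_ending_here = 39, max_so_far = 39
Position 9 (value -10): max_ending_here = 29, max_so_far = 39

Maximum subarray: [2, 19, 11, -12, 19]
Maximum sum: 39

The maximum subarray is [2, 19, 11, -12, 19] with sum 39. This subarray runs from index 4 to index 8.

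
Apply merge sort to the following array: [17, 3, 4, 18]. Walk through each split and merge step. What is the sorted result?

Merge sort trace:

Split: [17, 3, 4, 18] -> [17, 3] and [4, 18]
  Split: [17, 3] -> [17] and [3]
  Merge: [17] + [3] -> [3, 17]
  Split: [4, 18] -> [4] and [18]
  Merge: [4] + [18] -> [4, 18]
Merge: [3, 17] + [4, 18] -> [3, 4, 17, 18]

Final sorted array: [3, 4, 17, 18]

The merge sort proceeds by recursively splitting the array and merging sorted halves.
After all merges, the sorted array is [3, 4, 17, 18].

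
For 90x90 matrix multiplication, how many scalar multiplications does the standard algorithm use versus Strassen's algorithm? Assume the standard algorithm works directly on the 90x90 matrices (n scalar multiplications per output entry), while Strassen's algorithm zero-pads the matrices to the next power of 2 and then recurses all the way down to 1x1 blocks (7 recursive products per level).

Matrix multiplication for 90x90 matrices:

Strassen's algorithm requires power-of-2 dimensions. Pad 90x90 to 128x128 (next power of 2).

Standard algorithm: 90^3 = 729000 multiplications
Strassen's algorithm: 7^(log2(128)) = 7^7 = 823543 multiplications
Difference: 729000 - 823543 = -94543 (Strassen uses MORE here due to padding overhead — for small or just-over-power-of-2 n, padding can outweigh the per-level savings)

Standard: 729000 multiplications (90^3). Strassen: 823543 multiplications (7^7, after padding to 128x128). Strassen reduces 8 recursive multiplications to 7 at each level.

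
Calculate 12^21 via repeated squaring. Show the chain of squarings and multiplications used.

Computing 12^21 by squaring (build up from 12^1; each line after the first costs one multiplication):

12^1 = 12
12^2 = (12^1)^2 = 12^2 = 144
12^4 = (12^2)^2 = 144^2 = 20736
12^5 = 12 * 12^4 = 12 * 20736 = 248832
12^10 = (12^5)^2 = 248832^2 = 61917364224
12^20 = (12^10)^2 = 61917364224^2 = 3833759992447475122176
12^21 = 12 * 12^20 = 12 * 3833759992447475122176 = 46005119909369701466112

Result: 46005119909369701466112
Multiplications needed: 6 (6 lines after 12^1)

12^21 = 46005119909369701466112. Using exponentiation by squaring, this requires 6 multiplications. The key idea: if the exponent is even, square the half-power; if odd, multiply by the base once.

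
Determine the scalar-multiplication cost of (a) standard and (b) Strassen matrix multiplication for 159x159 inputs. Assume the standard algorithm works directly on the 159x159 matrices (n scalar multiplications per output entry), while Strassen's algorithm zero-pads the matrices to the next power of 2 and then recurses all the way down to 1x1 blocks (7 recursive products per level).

Matrix multiplication for 159x159 matrices:

Strassen's algorithm requires power-of-2 dimensions. Pad 159x159 to 256x256 (next power of 2).

Standard algorithm: 159^3 = 4019679 multiplications
Strassen's algorithm: 7^(log2(256)) = 7^8 = 5764801 multiplications
Difference: 4019679 - 5764801 = -1745122 (Strassen uses MORE here due to padding overhead — for small or just-over-power-of-2 n, padding can outweigh the per-level savings)

Standard: 4019679 multiplications (159^3). Strassen: 5764801 multiplications (7^8, after padding to 256x256). Strassen reduces 8 recursive multiplications to 7 at each level.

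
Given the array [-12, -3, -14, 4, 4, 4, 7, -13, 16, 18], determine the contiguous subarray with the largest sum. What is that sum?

Using Kadane's algorithm on [-12, -3, -14, 4, 4, 4, 7, -13, 16, 18]:

Scanning through the array:
Position 1 (value -3): max_ending_here = -3, max_so_far = -3
Position 2 (value -14): max_ending_here = -14, max_so_far = -3
Position 3 (value 4): max_ending_here = 4, max_so_far = 4
Position 4 (value 4): max_ending_here = 8, max_so_far = 8
Position 5 (value 4): max_ending_here = 12, max_so_far = 12
Position 6 (value 7): max_ending_here = 19, max_so_far = 19
Position 7 (value -13): max_ending_here = 6, max_so_far = 19
Position 8 (value 16): max_ending_here = 22, max_so_far = 22
Position 9 (value 18): max_ending_here = 40, max_so_far = 40

Maximum subarray: [4, 4, 4, 7, -13, 16, 18]
Maximum sum: 40

The maximum subarray is [4, 4, 4, 7, -13, 16, 18] with sum 40. This subarray runs from index 3 to index 9.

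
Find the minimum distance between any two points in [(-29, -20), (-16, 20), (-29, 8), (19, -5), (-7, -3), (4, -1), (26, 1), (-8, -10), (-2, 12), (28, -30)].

Computing all pairwise distances among 10 points:

d((-29, -20), (-16, 20)) = 42.0595
d((-29, -20), (-29, 8)) = 28.0
d((-29, -20), (19, -5)) = 50.2892
d((-29, -20), (-7, -3)) = 27.8029
d((-29, -20), (4, -1)) = 38.0789
d((-29, -20), (26, 1)) = 58.8727
d((-29, -20), (-8, -10)) = 23.2594
d((-29, -20), (-2, 12)) = 41.8688
d((-29, -20), (28, -30)) = 57.8705
d((-16, 20), (-29, 8)) = 17.6918
d((-16, 20), (19, -5)) = 43.0116
d((-16, 20), (-7, -3)) = 24.6982
d((-16, 20), (4, -1)) = 29.0
d((-16, 20), (26, 1)) = 46.0977
d((-16, 20), (-8, -10)) = 31.0483
d((-16, 20), (-2, 12)) = 16.1245
d((-16, 20), (28, -30)) = 66.6033
d((-29, 8), (19, -5)) = 49.7293
d((-29, 8), (-7, -3)) = 24.5967
d((-29, 8), (4, -1)) = 34.2053
d((-29, 8), (26, 1)) = 55.4437
d((-29, 8), (-8, -10)) = 27.6586
d((-29, 8), (-2, 12)) = 27.2947
d((-29, 8), (28, -30)) = 68.5055
d((19, -5), (-7, -3)) = 26.0768
d((19, -5), (4, -1)) = 15.5242
d((19, -5), (26, 1)) = 9.2195
d((19, -5), (-8, -10)) = 27.4591
d((19, -5), (-2, 12)) = 27.0185
d((19, -5), (28, -30)) = 26.5707
d((-7, -3), (4, -1)) = 11.1803
d((-7, -3), (26, 1)) = 33.2415
d((-7, -3), (-8, -10)) = 7.0711 <-- minimum
d((-7, -3), (-2, 12)) = 15.8114
d((-7, -3), (28, -30)) = 44.2041
d((4, -1), (26, 1)) = 22.0907
d((4, -1), (-8, -10)) = 15.0
d((4, -1), (-2, 12)) = 14.3178
d((4, -1), (28, -30)) = 37.6431
d((26, 1), (-8, -10)) = 35.7351
d((26, 1), (-2, 12)) = 30.0832
d((26, 1), (28, -30)) = 31.0644
d((-8, -10), (-2, 12)) = 22.8035
d((-8, -10), (28, -30)) = 41.1825
d((-2, 12), (28, -30)) = 51.614

Closest pair: (-7, -3) and (-8, -10) with distance 7.0711

The closest pair is (-7, -3) and (-8, -10) with Euclidean distance 7.0711. For 10 points, brute-force pairwise comparison is shown above. For large n, the divide-and-conquer algorithm (sort by x, recurse on halves, check the dividing strip) achieves O(n log n).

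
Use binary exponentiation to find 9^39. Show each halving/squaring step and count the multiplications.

Computing 9^39 by squaring (build up from 9^1; each line after the first costs one multiplication):

9^1 = 9
9^2 = (9^1)^2 = 9^2 = 81
9^4 = (9^2)^2 = 81^2 = 6561
9^8 = (9^4)^2 = 6561^2 = 43046721
9^9 = 9 * 9^8 = 9 * 43046721 = 387420489
9^18 = (9^9)^2 = 387420489^2 = 150094635296999121
9^19 = 9 * 9^18 = 9 * 150094635296999121 = 1350851717672992089
9^38 = (9^19)^2 = 1350851717672992089^2 = 1824800363140073127359051977856583921
9^39 = 9 * 9^38 = 9 * 1824800363140073127359051977856583921 = 16423203268260658146231467800709255289

Result: 16423203268260658146231467800709255289
Multiplications needed: 8 (8 lines after 9^1)

9^39 = 16423203268260658146231467800709255289. Using exponentiation by squaring, this requires 8 multiplications. The key idea: if the exponent is even, square the half-power; if odd, multiply by the base once.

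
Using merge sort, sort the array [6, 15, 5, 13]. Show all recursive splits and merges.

Merge sort trace:

Split: [6, 15, 5, 13] -> [6, 15] and [5, 13]
  Split: [6, 15] -> [6] and [15]
  Merge: [6] + [15] -> [6, 15]
  Split: [5, 13] -> [5] and [13]
  Merge: [5] + [13] -> [5, 13]
Merge: [6, 15] + [5, 13] -> [5, 6, 13, 15]

Final sorted array: [5, 6, 13, 15]

The merge sort proceeds by recursively splitting the array and merging sorted halves.
After all merges, the sorted array is [5, 6, 13, 15].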